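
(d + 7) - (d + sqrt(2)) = 7 - sqrt(2)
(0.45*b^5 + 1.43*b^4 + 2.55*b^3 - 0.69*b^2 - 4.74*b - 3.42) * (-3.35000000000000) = -1.5075*b^5 - 4.7905*b^4 - 8.5425*b^3 + 2.3115*b^2 + 15.879*b + 11.457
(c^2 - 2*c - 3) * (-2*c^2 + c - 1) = -2*c^4 + 5*c^3 + 3*c^2 - c + 3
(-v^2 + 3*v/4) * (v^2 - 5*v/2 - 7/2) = -v^4 + 13*v^3/4 + 13*v^2/8 - 21*v/8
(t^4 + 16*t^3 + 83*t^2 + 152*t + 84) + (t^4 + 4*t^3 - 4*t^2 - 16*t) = 2*t^4 + 20*t^3 + 79*t^2 + 136*t + 84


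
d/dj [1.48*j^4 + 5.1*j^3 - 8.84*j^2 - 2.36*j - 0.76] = 5.92*j^3 + 15.3*j^2 - 17.68*j - 2.36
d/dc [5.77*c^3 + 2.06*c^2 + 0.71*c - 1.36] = 17.31*c^2 + 4.12*c + 0.71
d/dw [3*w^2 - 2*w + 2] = 6*w - 2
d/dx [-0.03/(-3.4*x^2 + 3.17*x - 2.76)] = (0.0951 - 0.204*x)/(3.4*x^2 - 3.17*x + 2.76)^2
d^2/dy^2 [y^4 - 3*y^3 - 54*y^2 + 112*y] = 12*y^2 - 18*y - 108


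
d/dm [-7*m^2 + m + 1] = 1 - 14*m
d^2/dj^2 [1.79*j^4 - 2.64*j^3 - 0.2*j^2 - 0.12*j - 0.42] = 21.48*j^2 - 15.84*j - 0.4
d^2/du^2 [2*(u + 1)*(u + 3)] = 4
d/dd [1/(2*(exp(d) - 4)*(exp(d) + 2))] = (1 - exp(d))*exp(d)/(exp(4*d) - 4*exp(3*d) - 12*exp(2*d) + 32*exp(d) + 64)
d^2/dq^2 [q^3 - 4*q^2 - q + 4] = 6*q - 8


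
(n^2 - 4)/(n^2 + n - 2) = (n - 2)/(n - 1)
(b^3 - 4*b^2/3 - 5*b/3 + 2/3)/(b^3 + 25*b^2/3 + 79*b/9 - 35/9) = 3*(b^2 - b - 2)/(3*b^2 + 26*b + 35)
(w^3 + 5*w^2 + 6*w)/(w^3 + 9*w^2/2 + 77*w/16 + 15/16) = 16*w*(w + 2)/(16*w^2 + 24*w + 5)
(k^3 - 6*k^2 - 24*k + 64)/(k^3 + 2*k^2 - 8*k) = (k - 8)/k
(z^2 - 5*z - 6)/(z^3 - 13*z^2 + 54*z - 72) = (z + 1)/(z^2 - 7*z + 12)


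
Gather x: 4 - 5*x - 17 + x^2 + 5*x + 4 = x^2 - 9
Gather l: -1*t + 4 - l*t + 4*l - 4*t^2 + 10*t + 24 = l*(4 - t) - 4*t^2 + 9*t + 28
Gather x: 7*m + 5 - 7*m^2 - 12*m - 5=-7*m^2 - 5*m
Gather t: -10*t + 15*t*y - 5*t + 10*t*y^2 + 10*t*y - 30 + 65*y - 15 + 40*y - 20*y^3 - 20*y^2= t*(10*y^2 + 25*y - 15) - 20*y^3 - 20*y^2 + 105*y - 45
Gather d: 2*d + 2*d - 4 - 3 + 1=4*d - 6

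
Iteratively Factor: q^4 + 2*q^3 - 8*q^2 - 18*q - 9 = (q + 1)*(q^3 + q^2 - 9*q - 9) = (q + 1)^2*(q^2 - 9) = (q - 3)*(q + 1)^2*(q + 3)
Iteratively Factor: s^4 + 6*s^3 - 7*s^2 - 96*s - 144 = (s + 3)*(s^3 + 3*s^2 - 16*s - 48) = (s + 3)^2*(s^2 - 16) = (s - 4)*(s + 3)^2*(s + 4)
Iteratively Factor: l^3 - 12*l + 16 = (l + 4)*(l^2 - 4*l + 4) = (l - 2)*(l + 4)*(l - 2)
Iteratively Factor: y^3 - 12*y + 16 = (y + 4)*(y^2 - 4*y + 4) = (y - 2)*(y + 4)*(y - 2)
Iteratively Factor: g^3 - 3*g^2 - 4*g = (g + 1)*(g^2 - 4*g) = g*(g + 1)*(g - 4)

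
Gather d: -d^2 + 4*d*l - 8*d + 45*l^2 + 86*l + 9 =-d^2 + d*(4*l - 8) + 45*l^2 + 86*l + 9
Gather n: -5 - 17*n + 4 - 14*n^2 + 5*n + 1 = -14*n^2 - 12*n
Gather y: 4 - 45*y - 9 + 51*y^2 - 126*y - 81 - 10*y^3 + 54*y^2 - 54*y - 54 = -10*y^3 + 105*y^2 - 225*y - 140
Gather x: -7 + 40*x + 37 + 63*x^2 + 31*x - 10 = 63*x^2 + 71*x + 20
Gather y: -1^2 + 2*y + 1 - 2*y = 0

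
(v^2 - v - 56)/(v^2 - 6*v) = (v^2 - v - 56)/(v*(v - 6))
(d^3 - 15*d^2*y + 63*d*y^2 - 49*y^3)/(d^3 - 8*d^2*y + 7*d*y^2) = (d - 7*y)/d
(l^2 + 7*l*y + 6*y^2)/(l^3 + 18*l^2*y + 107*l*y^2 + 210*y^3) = (l + y)/(l^2 + 12*l*y + 35*y^2)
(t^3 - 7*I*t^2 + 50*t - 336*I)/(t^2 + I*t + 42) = t - 8*I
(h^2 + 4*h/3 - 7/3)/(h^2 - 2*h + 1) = (h + 7/3)/(h - 1)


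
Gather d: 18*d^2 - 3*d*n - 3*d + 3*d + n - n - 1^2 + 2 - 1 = 18*d^2 - 3*d*n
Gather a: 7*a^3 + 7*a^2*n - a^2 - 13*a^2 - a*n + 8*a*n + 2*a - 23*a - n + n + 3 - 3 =7*a^3 + a^2*(7*n - 14) + a*(7*n - 21)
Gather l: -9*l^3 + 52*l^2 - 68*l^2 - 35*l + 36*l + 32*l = -9*l^3 - 16*l^2 + 33*l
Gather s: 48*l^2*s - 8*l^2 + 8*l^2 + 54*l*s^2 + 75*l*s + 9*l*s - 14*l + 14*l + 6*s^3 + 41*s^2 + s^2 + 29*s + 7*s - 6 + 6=6*s^3 + s^2*(54*l + 42) + s*(48*l^2 + 84*l + 36)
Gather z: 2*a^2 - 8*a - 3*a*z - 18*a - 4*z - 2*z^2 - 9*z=2*a^2 - 26*a - 2*z^2 + z*(-3*a - 13)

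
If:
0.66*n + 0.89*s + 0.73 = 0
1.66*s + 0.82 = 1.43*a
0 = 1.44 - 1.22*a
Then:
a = 1.18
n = -1.81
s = 0.52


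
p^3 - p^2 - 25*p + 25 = (p - 5)*(p - 1)*(p + 5)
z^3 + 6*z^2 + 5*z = z*(z + 1)*(z + 5)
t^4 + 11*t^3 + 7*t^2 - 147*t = t*(t - 3)*(t + 7)^2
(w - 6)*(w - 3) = w^2 - 9*w + 18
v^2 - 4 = (v - 2)*(v + 2)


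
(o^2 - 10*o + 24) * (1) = o^2 - 10*o + 24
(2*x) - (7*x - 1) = 1 - 5*x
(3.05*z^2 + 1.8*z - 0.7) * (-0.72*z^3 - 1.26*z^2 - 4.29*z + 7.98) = -2.196*z^5 - 5.139*z^4 - 14.8485*z^3 + 17.499*z^2 + 17.367*z - 5.586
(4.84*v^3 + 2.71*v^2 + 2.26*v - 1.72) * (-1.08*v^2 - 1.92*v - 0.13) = -5.2272*v^5 - 12.2196*v^4 - 8.2732*v^3 - 2.8339*v^2 + 3.0086*v + 0.2236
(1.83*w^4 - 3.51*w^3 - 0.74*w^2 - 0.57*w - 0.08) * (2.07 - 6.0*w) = -10.98*w^5 + 24.8481*w^4 - 2.8257*w^3 + 1.8882*w^2 - 0.6999*w - 0.1656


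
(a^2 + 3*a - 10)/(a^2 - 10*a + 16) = (a + 5)/(a - 8)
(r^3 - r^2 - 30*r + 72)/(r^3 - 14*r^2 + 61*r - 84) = (r + 6)/(r - 7)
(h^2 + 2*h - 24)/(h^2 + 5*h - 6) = (h - 4)/(h - 1)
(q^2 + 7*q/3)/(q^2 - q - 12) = q*(3*q + 7)/(3*(q^2 - q - 12))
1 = 1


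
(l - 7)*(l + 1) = l^2 - 6*l - 7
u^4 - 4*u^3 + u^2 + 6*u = u*(u - 3)*(u - 2)*(u + 1)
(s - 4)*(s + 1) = s^2 - 3*s - 4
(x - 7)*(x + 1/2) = x^2 - 13*x/2 - 7/2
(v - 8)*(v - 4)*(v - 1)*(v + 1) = v^4 - 12*v^3 + 31*v^2 + 12*v - 32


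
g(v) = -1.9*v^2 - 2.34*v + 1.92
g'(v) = -3.8*v - 2.34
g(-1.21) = 1.97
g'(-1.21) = 2.26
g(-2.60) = -4.84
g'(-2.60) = 7.54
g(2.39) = -14.53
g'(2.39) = -11.42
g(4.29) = -43.09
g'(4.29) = -18.64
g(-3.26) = -10.64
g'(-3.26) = 10.05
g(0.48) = 0.36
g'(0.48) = -4.16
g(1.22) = -3.76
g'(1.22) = -6.98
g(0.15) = 1.53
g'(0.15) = -2.91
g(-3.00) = -8.16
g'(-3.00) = 9.06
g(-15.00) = -390.48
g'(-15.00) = 54.66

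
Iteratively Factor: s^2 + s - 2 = (s + 2)*(s - 1)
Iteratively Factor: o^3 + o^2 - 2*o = (o - 1)*(o^2 + 2*o) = o*(o - 1)*(o + 2)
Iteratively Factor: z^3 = (z)*(z^2) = z^2*(z)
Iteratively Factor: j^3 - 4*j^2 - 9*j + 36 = (j + 3)*(j^2 - 7*j + 12) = (j - 3)*(j + 3)*(j - 4)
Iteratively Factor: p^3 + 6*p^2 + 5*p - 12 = (p + 3)*(p^2 + 3*p - 4) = (p + 3)*(p + 4)*(p - 1)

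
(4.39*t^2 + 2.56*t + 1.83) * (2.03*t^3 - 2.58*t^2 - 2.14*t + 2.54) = 8.9117*t^5 - 6.1294*t^4 - 12.2845*t^3 + 0.950799999999998*t^2 + 2.5862*t + 4.6482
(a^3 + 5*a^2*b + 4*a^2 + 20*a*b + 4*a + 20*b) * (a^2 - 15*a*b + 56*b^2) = a^5 - 10*a^4*b + 4*a^4 - 19*a^3*b^2 - 40*a^3*b + 4*a^3 + 280*a^2*b^3 - 76*a^2*b^2 - 40*a^2*b + 1120*a*b^3 - 76*a*b^2 + 1120*b^3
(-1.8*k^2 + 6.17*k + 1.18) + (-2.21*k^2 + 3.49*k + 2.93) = -4.01*k^2 + 9.66*k + 4.11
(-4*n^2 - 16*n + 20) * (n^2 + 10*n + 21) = -4*n^4 - 56*n^3 - 224*n^2 - 136*n + 420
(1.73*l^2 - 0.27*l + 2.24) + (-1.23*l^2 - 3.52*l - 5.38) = 0.5*l^2 - 3.79*l - 3.14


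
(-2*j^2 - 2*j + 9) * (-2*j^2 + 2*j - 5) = 4*j^4 - 12*j^2 + 28*j - 45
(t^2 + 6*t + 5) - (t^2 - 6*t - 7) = 12*t + 12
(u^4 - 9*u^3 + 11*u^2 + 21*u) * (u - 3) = u^5 - 12*u^4 + 38*u^3 - 12*u^2 - 63*u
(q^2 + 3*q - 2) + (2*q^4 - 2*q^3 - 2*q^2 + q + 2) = 2*q^4 - 2*q^3 - q^2 + 4*q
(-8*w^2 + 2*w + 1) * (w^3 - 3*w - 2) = -8*w^5 + 2*w^4 + 25*w^3 + 10*w^2 - 7*w - 2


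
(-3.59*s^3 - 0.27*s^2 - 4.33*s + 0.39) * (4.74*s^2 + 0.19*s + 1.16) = -17.0166*s^5 - 1.9619*s^4 - 24.7399*s^3 + 0.7127*s^2 - 4.9487*s + 0.4524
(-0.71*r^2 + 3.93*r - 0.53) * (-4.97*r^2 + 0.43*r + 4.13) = 3.5287*r^4 - 19.8374*r^3 + 1.3917*r^2 + 16.003*r - 2.1889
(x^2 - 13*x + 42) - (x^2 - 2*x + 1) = 41 - 11*x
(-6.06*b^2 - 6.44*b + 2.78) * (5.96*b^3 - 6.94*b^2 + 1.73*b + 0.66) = -36.1176*b^5 + 3.67399999999999*b^4 + 50.7786*b^3 - 34.434*b^2 + 0.558999999999998*b + 1.8348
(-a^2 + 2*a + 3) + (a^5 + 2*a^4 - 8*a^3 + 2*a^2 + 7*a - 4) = a^5 + 2*a^4 - 8*a^3 + a^2 + 9*a - 1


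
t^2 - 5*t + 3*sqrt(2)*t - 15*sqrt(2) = (t - 5)*(t + 3*sqrt(2))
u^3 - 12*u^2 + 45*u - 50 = (u - 5)^2*(u - 2)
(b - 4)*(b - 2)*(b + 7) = b^3 + b^2 - 34*b + 56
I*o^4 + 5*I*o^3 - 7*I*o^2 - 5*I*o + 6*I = (o - 1)*(o + 1)*(o + 6)*(I*o - I)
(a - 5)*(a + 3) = a^2 - 2*a - 15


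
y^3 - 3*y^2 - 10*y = y*(y - 5)*(y + 2)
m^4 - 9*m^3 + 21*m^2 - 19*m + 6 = (m - 6)*(m - 1)^3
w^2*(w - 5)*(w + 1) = w^4 - 4*w^3 - 5*w^2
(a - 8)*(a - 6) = a^2 - 14*a + 48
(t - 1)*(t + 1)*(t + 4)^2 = t^4 + 8*t^3 + 15*t^2 - 8*t - 16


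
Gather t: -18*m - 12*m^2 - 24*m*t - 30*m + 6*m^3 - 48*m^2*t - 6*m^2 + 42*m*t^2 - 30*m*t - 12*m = 6*m^3 - 18*m^2 + 42*m*t^2 - 60*m + t*(-48*m^2 - 54*m)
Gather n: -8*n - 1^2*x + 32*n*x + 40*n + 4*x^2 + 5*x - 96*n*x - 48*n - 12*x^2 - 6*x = n*(-64*x - 16) - 8*x^2 - 2*x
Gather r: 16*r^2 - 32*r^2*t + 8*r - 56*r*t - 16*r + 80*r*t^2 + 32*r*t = r^2*(16 - 32*t) + r*(80*t^2 - 24*t - 8)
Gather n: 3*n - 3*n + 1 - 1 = 0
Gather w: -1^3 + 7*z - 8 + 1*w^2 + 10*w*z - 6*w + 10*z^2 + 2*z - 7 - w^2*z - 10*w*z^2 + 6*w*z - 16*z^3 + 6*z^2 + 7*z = w^2*(1 - z) + w*(-10*z^2 + 16*z - 6) - 16*z^3 + 16*z^2 + 16*z - 16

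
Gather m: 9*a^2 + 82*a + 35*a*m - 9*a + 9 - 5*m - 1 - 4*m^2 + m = 9*a^2 + 73*a - 4*m^2 + m*(35*a - 4) + 8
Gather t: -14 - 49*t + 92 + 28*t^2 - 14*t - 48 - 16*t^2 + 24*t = 12*t^2 - 39*t + 30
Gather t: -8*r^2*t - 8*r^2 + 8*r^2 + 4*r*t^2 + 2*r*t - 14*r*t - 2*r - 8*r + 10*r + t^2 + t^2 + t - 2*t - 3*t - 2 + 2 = t^2*(4*r + 2) + t*(-8*r^2 - 12*r - 4)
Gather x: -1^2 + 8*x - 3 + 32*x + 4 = 40*x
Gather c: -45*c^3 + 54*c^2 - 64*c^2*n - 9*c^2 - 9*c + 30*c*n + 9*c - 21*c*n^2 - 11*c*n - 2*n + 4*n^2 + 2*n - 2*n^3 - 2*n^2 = -45*c^3 + c^2*(45 - 64*n) + c*(-21*n^2 + 19*n) - 2*n^3 + 2*n^2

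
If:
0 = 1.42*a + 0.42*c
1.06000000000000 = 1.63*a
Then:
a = 0.65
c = -2.20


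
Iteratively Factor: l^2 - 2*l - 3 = (l + 1)*(l - 3)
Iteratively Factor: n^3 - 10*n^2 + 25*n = (n - 5)*(n^2 - 5*n) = n*(n - 5)*(n - 5)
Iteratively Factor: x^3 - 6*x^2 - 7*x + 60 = (x - 4)*(x^2 - 2*x - 15) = (x - 4)*(x + 3)*(x - 5)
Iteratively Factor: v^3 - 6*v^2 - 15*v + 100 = (v - 5)*(v^2 - v - 20) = (v - 5)^2*(v + 4)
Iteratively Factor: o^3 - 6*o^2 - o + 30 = (o - 5)*(o^2 - o - 6) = (o - 5)*(o - 3)*(o + 2)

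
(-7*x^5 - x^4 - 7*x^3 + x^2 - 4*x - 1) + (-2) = -7*x^5 - x^4 - 7*x^3 + x^2 - 4*x - 3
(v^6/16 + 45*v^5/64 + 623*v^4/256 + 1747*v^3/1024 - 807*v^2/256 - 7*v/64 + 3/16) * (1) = v^6/16 + 45*v^5/64 + 623*v^4/256 + 1747*v^3/1024 - 807*v^2/256 - 7*v/64 + 3/16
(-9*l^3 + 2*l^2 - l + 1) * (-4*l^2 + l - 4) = 36*l^5 - 17*l^4 + 42*l^3 - 13*l^2 + 5*l - 4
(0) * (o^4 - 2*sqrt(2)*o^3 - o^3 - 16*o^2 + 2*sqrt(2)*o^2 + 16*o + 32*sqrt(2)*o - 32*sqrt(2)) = 0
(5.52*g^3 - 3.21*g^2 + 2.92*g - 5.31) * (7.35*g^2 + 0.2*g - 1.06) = 40.572*g^5 - 22.4895*g^4 + 14.9688*g^3 - 35.0419*g^2 - 4.1572*g + 5.6286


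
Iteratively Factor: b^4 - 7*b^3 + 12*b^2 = (b)*(b^3 - 7*b^2 + 12*b) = b^2*(b^2 - 7*b + 12) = b^2*(b - 4)*(b - 3)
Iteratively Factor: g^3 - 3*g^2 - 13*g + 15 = (g - 5)*(g^2 + 2*g - 3) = (g - 5)*(g - 1)*(g + 3)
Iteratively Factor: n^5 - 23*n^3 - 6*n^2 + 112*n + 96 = (n + 4)*(n^4 - 4*n^3 - 7*n^2 + 22*n + 24) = (n + 1)*(n + 4)*(n^3 - 5*n^2 - 2*n + 24) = (n - 3)*(n + 1)*(n + 4)*(n^2 - 2*n - 8) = (n - 4)*(n - 3)*(n + 1)*(n + 4)*(n + 2)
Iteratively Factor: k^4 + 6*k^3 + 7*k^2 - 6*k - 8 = (k + 4)*(k^3 + 2*k^2 - k - 2) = (k - 1)*(k + 4)*(k^2 + 3*k + 2) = (k - 1)*(k + 2)*(k + 4)*(k + 1)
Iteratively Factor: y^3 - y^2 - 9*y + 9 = (y - 3)*(y^2 + 2*y - 3) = (y - 3)*(y + 3)*(y - 1)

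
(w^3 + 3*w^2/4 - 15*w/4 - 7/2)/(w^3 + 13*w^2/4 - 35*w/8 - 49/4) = 2*(w + 1)/(2*w + 7)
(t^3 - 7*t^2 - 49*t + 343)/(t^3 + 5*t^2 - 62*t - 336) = (t^2 - 14*t + 49)/(t^2 - 2*t - 48)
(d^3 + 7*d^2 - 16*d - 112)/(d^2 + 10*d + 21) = (d^2 - 16)/(d + 3)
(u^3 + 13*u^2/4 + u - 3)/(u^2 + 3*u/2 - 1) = (4*u^2 + 5*u - 6)/(2*(2*u - 1))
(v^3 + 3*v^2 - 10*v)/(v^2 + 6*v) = (v^2 + 3*v - 10)/(v + 6)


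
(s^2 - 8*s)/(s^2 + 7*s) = (s - 8)/(s + 7)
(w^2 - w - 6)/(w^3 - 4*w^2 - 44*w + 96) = (w^2 - w - 6)/(w^3 - 4*w^2 - 44*w + 96)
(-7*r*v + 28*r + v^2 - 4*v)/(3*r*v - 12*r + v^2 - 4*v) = (-7*r + v)/(3*r + v)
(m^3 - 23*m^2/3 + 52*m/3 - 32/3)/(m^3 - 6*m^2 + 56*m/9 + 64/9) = 3*(m - 1)/(3*m + 2)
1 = 1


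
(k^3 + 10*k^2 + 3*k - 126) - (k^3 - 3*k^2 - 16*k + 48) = 13*k^2 + 19*k - 174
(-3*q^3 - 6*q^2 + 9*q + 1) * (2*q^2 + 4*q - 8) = -6*q^5 - 24*q^4 + 18*q^3 + 86*q^2 - 68*q - 8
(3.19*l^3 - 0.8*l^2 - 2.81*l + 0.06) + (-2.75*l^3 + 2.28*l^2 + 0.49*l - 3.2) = 0.44*l^3 + 1.48*l^2 - 2.32*l - 3.14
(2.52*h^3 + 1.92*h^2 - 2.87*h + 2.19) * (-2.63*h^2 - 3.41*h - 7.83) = -6.6276*h^5 - 13.6428*h^4 - 18.7307*h^3 - 11.0066*h^2 + 15.0042*h - 17.1477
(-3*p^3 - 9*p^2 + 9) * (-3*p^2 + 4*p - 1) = 9*p^5 + 15*p^4 - 33*p^3 - 18*p^2 + 36*p - 9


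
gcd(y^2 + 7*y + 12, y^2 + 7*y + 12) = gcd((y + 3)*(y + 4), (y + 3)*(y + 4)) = y^2 + 7*y + 12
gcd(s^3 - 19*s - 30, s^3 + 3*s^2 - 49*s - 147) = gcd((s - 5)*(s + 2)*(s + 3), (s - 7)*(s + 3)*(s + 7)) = s + 3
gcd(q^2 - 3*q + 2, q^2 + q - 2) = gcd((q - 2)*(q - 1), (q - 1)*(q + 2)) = q - 1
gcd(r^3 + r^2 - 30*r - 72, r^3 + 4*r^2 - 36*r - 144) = r^2 - 2*r - 24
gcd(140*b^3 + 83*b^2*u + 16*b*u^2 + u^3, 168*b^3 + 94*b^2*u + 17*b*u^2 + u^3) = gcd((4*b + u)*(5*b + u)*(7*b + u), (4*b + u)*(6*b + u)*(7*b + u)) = 28*b^2 + 11*b*u + u^2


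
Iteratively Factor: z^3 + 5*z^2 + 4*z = (z)*(z^2 + 5*z + 4) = z*(z + 4)*(z + 1)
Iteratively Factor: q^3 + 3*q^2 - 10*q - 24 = (q + 2)*(q^2 + q - 12) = (q - 3)*(q + 2)*(q + 4)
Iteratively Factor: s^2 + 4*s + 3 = (s + 3)*(s + 1)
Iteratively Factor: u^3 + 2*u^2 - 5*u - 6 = (u - 2)*(u^2 + 4*u + 3) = (u - 2)*(u + 3)*(u + 1)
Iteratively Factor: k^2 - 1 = (k - 1)*(k + 1)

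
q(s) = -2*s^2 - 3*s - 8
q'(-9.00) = 33.00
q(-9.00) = -143.00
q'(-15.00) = 57.00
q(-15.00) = -413.00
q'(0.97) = -6.88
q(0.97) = -12.79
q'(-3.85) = 12.40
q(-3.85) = -26.10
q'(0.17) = -3.68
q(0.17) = -8.57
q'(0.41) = -4.64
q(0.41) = -9.57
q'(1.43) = -8.72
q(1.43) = -16.38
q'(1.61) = -9.44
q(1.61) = -18.01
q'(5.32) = -24.28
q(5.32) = -80.56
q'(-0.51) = -0.96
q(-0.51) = -6.99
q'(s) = -4*s - 3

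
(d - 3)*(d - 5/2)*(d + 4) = d^3 - 3*d^2/2 - 29*d/2 + 30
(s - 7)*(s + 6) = s^2 - s - 42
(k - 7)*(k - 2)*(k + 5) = k^3 - 4*k^2 - 31*k + 70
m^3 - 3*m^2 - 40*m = m*(m - 8)*(m + 5)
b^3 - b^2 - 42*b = b*(b - 7)*(b + 6)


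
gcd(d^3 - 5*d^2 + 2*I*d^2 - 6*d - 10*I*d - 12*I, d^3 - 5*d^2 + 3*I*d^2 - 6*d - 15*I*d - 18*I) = d^2 - 5*d - 6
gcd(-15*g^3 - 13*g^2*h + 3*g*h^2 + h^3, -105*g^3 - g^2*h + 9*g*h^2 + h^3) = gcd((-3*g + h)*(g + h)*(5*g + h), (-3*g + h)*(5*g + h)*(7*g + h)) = 15*g^2 - 2*g*h - h^2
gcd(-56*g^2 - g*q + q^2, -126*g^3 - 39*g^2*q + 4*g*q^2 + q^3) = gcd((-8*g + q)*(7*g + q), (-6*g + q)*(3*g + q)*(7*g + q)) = 7*g + q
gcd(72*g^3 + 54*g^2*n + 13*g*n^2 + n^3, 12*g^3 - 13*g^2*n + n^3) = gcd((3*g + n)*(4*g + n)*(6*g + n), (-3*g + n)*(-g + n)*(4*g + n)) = 4*g + n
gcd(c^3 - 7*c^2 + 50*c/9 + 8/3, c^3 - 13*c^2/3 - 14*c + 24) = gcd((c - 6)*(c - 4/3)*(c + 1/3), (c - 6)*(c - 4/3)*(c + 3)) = c^2 - 22*c/3 + 8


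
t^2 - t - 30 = (t - 6)*(t + 5)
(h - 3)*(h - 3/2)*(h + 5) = h^3 + h^2/2 - 18*h + 45/2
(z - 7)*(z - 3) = z^2 - 10*z + 21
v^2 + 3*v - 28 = (v - 4)*(v + 7)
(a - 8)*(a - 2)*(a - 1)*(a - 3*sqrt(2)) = a^4 - 11*a^3 - 3*sqrt(2)*a^3 + 26*a^2 + 33*sqrt(2)*a^2 - 78*sqrt(2)*a - 16*a + 48*sqrt(2)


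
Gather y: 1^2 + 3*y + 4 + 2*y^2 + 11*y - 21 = 2*y^2 + 14*y - 16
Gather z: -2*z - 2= -2*z - 2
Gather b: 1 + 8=9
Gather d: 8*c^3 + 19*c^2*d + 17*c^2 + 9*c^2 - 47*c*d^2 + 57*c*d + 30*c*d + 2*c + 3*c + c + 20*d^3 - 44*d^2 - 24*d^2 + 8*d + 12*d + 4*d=8*c^3 + 26*c^2 + 6*c + 20*d^3 + d^2*(-47*c - 68) + d*(19*c^2 + 87*c + 24)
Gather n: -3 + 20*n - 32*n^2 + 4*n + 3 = -32*n^2 + 24*n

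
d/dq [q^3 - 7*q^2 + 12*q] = 3*q^2 - 14*q + 12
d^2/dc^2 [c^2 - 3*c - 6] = 2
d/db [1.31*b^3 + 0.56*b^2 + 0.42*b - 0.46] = 3.93*b^2 + 1.12*b + 0.42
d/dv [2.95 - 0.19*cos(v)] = 0.19*sin(v)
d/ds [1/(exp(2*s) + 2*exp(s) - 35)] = -2*(exp(s) + 1)*exp(s)/(exp(2*s) + 2*exp(s) - 35)^2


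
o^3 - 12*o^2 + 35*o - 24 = (o - 8)*(o - 3)*(o - 1)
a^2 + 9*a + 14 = (a + 2)*(a + 7)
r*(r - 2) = r^2 - 2*r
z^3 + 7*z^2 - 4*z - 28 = (z - 2)*(z + 2)*(z + 7)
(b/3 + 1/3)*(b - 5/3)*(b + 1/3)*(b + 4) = b^4/3 + 11*b^3/9 - 29*b^2/27 - 73*b/27 - 20/27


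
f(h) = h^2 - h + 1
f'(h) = 2*h - 1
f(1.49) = 1.73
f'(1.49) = 1.98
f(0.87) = 0.89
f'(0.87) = 0.74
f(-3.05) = 13.35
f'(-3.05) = -7.10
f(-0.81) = 2.47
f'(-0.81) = -2.62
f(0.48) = 0.75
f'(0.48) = -0.04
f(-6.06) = 43.78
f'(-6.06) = -13.12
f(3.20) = 8.04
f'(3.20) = 5.40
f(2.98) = 6.90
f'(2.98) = 4.96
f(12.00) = 133.00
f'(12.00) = 23.00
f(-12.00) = 157.00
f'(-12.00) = -25.00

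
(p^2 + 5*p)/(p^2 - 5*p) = (p + 5)/(p - 5)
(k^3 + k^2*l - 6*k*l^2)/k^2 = k + l - 6*l^2/k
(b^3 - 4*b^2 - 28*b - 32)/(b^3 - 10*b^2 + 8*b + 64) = (b + 2)/(b - 4)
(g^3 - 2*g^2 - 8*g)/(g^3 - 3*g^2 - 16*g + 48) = g*(g + 2)/(g^2 + g - 12)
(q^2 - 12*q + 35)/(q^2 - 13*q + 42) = (q - 5)/(q - 6)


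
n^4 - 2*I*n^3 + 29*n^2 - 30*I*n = n*(n - 6*I)*(n - I)*(n + 5*I)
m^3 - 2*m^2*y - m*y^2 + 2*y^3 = (m - 2*y)*(m - y)*(m + y)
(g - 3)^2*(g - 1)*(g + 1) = g^4 - 6*g^3 + 8*g^2 + 6*g - 9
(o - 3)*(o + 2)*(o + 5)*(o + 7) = o^4 + 11*o^3 + 17*o^2 - 107*o - 210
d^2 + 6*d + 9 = (d + 3)^2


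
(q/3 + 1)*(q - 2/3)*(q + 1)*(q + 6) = q^4/3 + 28*q^3/9 + 61*q^2/9 - 4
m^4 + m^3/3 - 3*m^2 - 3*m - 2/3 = (m - 2)*(m + 1/3)*(m + 1)^2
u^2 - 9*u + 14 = (u - 7)*(u - 2)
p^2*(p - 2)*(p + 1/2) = p^4 - 3*p^3/2 - p^2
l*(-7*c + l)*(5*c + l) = -35*c^2*l - 2*c*l^2 + l^3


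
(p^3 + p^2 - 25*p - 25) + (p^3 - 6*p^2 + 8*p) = 2*p^3 - 5*p^2 - 17*p - 25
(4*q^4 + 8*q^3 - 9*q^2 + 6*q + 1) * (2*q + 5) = 8*q^5 + 36*q^4 + 22*q^3 - 33*q^2 + 32*q + 5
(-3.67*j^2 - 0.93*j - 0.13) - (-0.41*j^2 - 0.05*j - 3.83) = -3.26*j^2 - 0.88*j + 3.7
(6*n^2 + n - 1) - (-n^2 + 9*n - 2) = 7*n^2 - 8*n + 1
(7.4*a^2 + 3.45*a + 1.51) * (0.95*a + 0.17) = 7.03*a^3 + 4.5355*a^2 + 2.021*a + 0.2567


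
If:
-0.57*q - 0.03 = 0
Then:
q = -0.05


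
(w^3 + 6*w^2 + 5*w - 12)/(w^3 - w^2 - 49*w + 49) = (w^2 + 7*w + 12)/(w^2 - 49)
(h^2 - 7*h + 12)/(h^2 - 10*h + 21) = (h - 4)/(h - 7)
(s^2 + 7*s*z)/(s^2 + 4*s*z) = (s + 7*z)/(s + 4*z)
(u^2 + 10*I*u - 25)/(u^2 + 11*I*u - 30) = (u + 5*I)/(u + 6*I)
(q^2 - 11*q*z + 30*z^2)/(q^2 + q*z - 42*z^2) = (q - 5*z)/(q + 7*z)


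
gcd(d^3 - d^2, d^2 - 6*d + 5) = d - 1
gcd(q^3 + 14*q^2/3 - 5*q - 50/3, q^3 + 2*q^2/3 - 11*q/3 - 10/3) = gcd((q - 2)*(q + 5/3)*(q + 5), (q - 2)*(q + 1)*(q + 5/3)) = q^2 - q/3 - 10/3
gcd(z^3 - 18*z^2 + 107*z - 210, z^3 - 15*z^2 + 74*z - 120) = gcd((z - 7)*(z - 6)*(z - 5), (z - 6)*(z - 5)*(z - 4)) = z^2 - 11*z + 30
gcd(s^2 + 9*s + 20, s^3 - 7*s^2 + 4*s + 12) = 1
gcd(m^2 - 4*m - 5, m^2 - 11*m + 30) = m - 5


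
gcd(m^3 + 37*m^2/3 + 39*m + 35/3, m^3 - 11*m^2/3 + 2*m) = 1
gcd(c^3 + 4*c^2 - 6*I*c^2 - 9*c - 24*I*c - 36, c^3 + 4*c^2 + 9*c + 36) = c^2 + c*(4 - 3*I) - 12*I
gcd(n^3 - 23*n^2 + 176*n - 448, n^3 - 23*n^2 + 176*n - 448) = n^3 - 23*n^2 + 176*n - 448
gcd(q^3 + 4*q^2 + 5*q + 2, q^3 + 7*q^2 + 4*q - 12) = q + 2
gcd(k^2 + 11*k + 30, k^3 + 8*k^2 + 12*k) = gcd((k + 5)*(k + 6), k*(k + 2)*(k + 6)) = k + 6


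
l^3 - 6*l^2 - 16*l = l*(l - 8)*(l + 2)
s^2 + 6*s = s*(s + 6)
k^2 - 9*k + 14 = (k - 7)*(k - 2)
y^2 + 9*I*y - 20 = (y + 4*I)*(y + 5*I)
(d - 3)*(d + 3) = d^2 - 9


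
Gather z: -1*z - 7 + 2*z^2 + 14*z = 2*z^2 + 13*z - 7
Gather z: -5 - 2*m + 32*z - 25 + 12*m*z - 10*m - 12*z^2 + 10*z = -12*m - 12*z^2 + z*(12*m + 42) - 30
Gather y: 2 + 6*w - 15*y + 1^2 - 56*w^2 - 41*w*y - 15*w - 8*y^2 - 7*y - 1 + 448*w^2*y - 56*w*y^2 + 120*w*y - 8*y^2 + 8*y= -56*w^2 - 9*w + y^2*(-56*w - 16) + y*(448*w^2 + 79*w - 14) + 2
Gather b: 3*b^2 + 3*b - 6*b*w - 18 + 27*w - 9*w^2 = 3*b^2 + b*(3 - 6*w) - 9*w^2 + 27*w - 18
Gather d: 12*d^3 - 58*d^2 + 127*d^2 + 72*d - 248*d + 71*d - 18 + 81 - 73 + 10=12*d^3 + 69*d^2 - 105*d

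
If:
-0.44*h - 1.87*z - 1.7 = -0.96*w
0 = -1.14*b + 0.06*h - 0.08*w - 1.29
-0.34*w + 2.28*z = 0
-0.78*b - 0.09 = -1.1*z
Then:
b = -1.40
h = -13.35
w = -6.13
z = -0.91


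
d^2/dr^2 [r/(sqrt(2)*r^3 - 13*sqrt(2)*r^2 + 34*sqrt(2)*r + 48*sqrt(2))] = sqrt(2)*(r*(3*r^2 - 26*r + 34)^2 + (-3*r^2 - r*(3*r - 13) + 26*r - 34)*(r^3 - 13*r^2 + 34*r + 48))/(r^3 - 13*r^2 + 34*r + 48)^3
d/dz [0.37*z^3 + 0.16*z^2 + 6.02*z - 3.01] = 1.11*z^2 + 0.32*z + 6.02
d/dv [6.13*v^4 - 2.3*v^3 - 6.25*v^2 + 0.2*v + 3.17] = 24.52*v^3 - 6.9*v^2 - 12.5*v + 0.2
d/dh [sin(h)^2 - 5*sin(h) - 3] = (2*sin(h) - 5)*cos(h)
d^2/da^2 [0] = 0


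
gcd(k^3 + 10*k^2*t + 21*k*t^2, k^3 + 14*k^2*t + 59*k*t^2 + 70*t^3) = k + 7*t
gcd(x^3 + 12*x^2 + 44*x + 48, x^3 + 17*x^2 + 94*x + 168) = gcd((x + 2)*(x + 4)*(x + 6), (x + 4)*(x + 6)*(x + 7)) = x^2 + 10*x + 24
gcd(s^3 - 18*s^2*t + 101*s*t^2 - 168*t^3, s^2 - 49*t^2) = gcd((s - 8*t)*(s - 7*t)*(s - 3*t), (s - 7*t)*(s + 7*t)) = s - 7*t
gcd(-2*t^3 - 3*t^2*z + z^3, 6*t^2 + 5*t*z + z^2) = 1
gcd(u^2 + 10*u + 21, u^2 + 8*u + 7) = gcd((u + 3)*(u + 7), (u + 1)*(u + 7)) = u + 7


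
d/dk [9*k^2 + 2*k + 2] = 18*k + 2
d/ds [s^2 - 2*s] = 2*s - 2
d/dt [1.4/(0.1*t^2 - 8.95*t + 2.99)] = (12.53 - 0.28*t)/(0.1*t^2 - 8.95*t + 2.99)^2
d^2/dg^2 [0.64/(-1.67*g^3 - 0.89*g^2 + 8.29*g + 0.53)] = ((6.4128*g + 1.1392)*(1.67*g^3 + 0.89*g^2 - 8.29*g - 0.53) - 0.64*(5.01*g^2 + 1.78*g - 8.29)*(10.02*g^2 + 3.56*g - 16.58))/(1.67*g^3 + 0.89*g^2 - 8.29*g - 0.53)^3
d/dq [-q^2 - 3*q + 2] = -2*q - 3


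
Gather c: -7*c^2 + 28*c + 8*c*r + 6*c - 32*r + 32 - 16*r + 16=-7*c^2 + c*(8*r + 34) - 48*r + 48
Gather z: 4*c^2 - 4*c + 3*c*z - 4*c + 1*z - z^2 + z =4*c^2 - 8*c - z^2 + z*(3*c + 2)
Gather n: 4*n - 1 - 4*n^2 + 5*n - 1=-4*n^2 + 9*n - 2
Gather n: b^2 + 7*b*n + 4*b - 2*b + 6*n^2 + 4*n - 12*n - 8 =b^2 + 2*b + 6*n^2 + n*(7*b - 8) - 8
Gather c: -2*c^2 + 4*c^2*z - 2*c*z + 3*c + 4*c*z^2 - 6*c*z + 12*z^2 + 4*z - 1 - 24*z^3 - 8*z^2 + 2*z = c^2*(4*z - 2) + c*(4*z^2 - 8*z + 3) - 24*z^3 + 4*z^2 + 6*z - 1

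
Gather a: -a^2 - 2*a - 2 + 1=-a^2 - 2*a - 1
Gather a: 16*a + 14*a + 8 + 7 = 30*a + 15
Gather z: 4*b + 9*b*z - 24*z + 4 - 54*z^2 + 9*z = 4*b - 54*z^2 + z*(9*b - 15) + 4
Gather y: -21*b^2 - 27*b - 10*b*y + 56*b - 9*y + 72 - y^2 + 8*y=-21*b^2 + 29*b - y^2 + y*(-10*b - 1) + 72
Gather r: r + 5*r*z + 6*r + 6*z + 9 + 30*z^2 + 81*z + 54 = r*(5*z + 7) + 30*z^2 + 87*z + 63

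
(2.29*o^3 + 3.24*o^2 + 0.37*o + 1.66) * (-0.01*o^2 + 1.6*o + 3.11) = -0.0229*o^5 + 3.6316*o^4 + 12.3022*o^3 + 10.6518*o^2 + 3.8067*o + 5.1626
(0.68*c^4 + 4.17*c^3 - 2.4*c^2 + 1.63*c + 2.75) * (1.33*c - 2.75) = 0.9044*c^5 + 3.6761*c^4 - 14.6595*c^3 + 8.7679*c^2 - 0.825*c - 7.5625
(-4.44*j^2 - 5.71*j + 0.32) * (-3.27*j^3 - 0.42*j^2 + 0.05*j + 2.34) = 14.5188*j^5 + 20.5365*j^4 + 1.1298*j^3 - 10.8095*j^2 - 13.3454*j + 0.7488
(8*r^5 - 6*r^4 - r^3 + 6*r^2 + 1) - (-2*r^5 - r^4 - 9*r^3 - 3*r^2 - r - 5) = 10*r^5 - 5*r^4 + 8*r^3 + 9*r^2 + r + 6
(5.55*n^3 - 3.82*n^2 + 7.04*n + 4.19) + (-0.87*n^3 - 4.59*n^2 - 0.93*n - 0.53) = 4.68*n^3 - 8.41*n^2 + 6.11*n + 3.66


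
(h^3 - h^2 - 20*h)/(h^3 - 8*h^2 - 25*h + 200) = h*(h + 4)/(h^2 - 3*h - 40)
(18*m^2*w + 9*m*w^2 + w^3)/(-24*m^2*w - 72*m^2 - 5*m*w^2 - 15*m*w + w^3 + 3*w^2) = w*(6*m + w)/(-8*m*w - 24*m + w^2 + 3*w)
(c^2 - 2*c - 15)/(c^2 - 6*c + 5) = (c + 3)/(c - 1)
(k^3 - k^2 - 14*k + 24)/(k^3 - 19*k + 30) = (k + 4)/(k + 5)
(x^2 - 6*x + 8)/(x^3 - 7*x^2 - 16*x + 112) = (x - 2)/(x^2 - 3*x - 28)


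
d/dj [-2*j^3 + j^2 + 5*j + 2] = -6*j^2 + 2*j + 5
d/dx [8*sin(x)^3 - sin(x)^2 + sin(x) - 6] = (24*sin(x)^2 - 2*sin(x) + 1)*cos(x)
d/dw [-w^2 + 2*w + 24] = 2 - 2*w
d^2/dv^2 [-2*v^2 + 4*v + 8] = -4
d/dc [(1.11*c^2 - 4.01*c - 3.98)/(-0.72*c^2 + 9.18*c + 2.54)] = (7.3026*c^2 - 0.0924000000000014*c + 26.351)/(0.5184*c^4 - 13.2192*c^3 + 80.6148*c^2 + 46.6344*c + 6.4516)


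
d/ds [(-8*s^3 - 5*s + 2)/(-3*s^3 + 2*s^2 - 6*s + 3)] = (-16*s^4 + 66*s^3 - 44*s^2 - 8*s - 3)/(9*s^6 - 12*s^5 + 40*s^4 - 42*s^3 + 48*s^2 - 36*s + 9)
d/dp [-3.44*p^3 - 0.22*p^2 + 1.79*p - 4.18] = -10.32*p^2 - 0.44*p + 1.79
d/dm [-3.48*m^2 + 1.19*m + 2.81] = 1.19 - 6.96*m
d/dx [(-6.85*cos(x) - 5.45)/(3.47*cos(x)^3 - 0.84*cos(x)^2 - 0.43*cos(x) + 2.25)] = (-47.539*cos(x)^3 - 50.9805*cos(x)^2 + 9.156*cos(x) + 17.756)*sin(x)/(12.0409*cos(x)^6 - 5.8296*cos(x)^5 - 2.2786*cos(x)^4 + 16.3374*cos(x)^3 - 3.5951*cos(x)^2 - 1.935*cos(x) + 5.0625)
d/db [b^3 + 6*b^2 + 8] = 3*b*(b + 4)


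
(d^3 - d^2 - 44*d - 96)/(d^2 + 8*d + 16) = (d^2 - 5*d - 24)/(d + 4)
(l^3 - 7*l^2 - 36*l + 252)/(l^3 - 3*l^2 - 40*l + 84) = (l - 6)/(l - 2)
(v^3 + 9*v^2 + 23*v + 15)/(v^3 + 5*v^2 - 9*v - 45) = (v + 1)/(v - 3)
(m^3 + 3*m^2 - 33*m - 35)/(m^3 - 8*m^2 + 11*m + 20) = (m + 7)/(m - 4)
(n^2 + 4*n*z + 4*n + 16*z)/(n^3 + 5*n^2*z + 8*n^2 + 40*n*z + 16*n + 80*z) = (n + 4*z)/(n^2 + 5*n*z + 4*n + 20*z)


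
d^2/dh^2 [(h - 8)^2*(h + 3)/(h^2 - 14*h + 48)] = -36/(h^3 - 18*h^2 + 108*h - 216)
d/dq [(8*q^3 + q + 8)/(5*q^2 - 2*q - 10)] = (40*q^4 - 32*q^3 - 245*q^2 - 80*q + 6)/(25*q^4 - 20*q^3 - 96*q^2 + 40*q + 100)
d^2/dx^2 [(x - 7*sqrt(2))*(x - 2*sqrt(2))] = 2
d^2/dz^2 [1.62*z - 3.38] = 0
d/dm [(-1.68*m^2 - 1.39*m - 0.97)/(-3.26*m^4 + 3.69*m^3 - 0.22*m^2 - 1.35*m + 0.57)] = (-10.9536*m^5 - 7.395*m^4 - 2.3906*m^3 + 12.7001*m^2 - 2.342*m - 2.1018)/(10.6276*m^8 - 24.0588*m^7 + 15.0505*m^6 + 7.1784*m^5 - 13.631*m^4 + 4.8006*m^3 + 1.5717*m^2 - 1.539*m + 0.3249)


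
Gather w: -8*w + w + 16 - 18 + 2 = -7*w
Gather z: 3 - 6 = -3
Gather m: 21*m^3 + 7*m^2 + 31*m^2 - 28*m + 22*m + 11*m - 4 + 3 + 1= 21*m^3 + 38*m^2 + 5*m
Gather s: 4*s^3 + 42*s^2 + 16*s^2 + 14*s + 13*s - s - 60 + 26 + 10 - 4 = 4*s^3 + 58*s^2 + 26*s - 28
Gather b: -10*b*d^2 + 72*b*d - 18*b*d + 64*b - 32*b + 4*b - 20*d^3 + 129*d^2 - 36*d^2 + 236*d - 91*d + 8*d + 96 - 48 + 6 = b*(-10*d^2 + 54*d + 36) - 20*d^3 + 93*d^2 + 153*d + 54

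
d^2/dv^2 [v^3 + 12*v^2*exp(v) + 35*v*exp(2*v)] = 12*v^2*exp(v) + 140*v*exp(2*v) + 48*v*exp(v) + 6*v + 140*exp(2*v) + 24*exp(v)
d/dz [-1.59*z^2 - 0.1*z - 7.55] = -3.18*z - 0.1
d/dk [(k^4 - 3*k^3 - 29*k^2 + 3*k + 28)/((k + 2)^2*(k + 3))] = (k^5 + 12*k^4 + 32*k^3 - 118*k^2 - 441*k - 206)/(k^5 + 12*k^4 + 57*k^3 + 134*k^2 + 156*k + 72)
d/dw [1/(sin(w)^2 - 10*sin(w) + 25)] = -2*cos(w)/(sin(w) - 5)^3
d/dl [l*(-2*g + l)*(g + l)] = -2*g^2 - 2*g*l + 3*l^2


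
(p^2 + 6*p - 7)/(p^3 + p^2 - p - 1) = (p + 7)/(p^2 + 2*p + 1)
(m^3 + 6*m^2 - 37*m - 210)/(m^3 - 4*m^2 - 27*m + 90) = (m + 7)/(m - 3)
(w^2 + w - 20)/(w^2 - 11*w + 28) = (w + 5)/(w - 7)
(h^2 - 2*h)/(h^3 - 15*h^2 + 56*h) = (h - 2)/(h^2 - 15*h + 56)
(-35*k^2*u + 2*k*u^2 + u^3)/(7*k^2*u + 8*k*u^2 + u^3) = (-5*k + u)/(k + u)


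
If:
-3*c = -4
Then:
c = 4/3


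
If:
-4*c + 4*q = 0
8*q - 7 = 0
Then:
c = 7/8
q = 7/8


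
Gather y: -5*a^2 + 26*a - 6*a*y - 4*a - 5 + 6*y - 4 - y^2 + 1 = -5*a^2 + 22*a - y^2 + y*(6 - 6*a) - 8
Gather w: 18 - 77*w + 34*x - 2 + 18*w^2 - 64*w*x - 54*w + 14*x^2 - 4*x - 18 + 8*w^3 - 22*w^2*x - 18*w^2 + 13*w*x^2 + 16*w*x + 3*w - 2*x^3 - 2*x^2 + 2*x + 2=8*w^3 - 22*w^2*x + w*(13*x^2 - 48*x - 128) - 2*x^3 + 12*x^2 + 32*x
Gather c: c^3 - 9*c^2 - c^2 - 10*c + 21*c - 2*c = c^3 - 10*c^2 + 9*c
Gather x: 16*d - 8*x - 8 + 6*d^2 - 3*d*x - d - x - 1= 6*d^2 + 15*d + x*(-3*d - 9) - 9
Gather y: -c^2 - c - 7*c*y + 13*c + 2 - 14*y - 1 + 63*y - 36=-c^2 + 12*c + y*(49 - 7*c) - 35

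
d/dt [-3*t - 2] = -3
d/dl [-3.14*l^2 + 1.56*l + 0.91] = 1.56 - 6.28*l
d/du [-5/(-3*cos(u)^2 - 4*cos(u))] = 10*(3*cos(u) + 2)*sin(u)/((3*cos(u) + 4)^2*cos(u)^2)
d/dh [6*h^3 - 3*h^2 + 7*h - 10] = 18*h^2 - 6*h + 7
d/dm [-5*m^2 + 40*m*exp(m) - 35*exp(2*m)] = 40*m*exp(m) - 10*m - 70*exp(2*m) + 40*exp(m)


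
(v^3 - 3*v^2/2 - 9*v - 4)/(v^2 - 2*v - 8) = v + 1/2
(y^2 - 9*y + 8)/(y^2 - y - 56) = (y - 1)/(y + 7)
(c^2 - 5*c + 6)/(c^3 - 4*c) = (c - 3)/(c*(c + 2))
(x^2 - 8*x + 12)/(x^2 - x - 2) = (x - 6)/(x + 1)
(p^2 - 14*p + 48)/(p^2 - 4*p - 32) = (p - 6)/(p + 4)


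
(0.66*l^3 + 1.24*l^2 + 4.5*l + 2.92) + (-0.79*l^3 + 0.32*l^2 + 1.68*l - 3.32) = -0.13*l^3 + 1.56*l^2 + 6.18*l - 0.4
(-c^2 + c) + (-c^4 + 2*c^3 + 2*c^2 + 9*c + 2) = -c^4 + 2*c^3 + c^2 + 10*c + 2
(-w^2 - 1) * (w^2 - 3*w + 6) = -w^4 + 3*w^3 - 7*w^2 + 3*w - 6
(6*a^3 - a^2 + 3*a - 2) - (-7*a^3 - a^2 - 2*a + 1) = 13*a^3 + 5*a - 3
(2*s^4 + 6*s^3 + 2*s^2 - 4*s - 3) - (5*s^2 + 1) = 2*s^4 + 6*s^3 - 3*s^2 - 4*s - 4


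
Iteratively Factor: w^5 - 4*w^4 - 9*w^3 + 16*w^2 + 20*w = (w + 1)*(w^4 - 5*w^3 - 4*w^2 + 20*w) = (w - 2)*(w + 1)*(w^3 - 3*w^2 - 10*w) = (w - 2)*(w + 1)*(w + 2)*(w^2 - 5*w) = w*(w - 2)*(w + 1)*(w + 2)*(w - 5)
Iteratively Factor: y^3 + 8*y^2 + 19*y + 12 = (y + 1)*(y^2 + 7*y + 12) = (y + 1)*(y + 3)*(y + 4)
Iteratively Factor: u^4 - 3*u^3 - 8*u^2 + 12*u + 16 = (u - 2)*(u^3 - u^2 - 10*u - 8) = (u - 4)*(u - 2)*(u^2 + 3*u + 2) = (u - 4)*(u - 2)*(u + 1)*(u + 2)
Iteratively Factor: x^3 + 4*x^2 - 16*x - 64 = (x + 4)*(x^2 - 16) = (x + 4)^2*(x - 4)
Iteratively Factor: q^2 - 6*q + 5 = (q - 1)*(q - 5)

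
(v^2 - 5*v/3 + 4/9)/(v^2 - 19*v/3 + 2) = (v - 4/3)/(v - 6)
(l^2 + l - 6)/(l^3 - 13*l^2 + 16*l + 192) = (l - 2)/(l^2 - 16*l + 64)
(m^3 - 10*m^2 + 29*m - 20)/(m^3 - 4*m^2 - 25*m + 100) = (m - 1)/(m + 5)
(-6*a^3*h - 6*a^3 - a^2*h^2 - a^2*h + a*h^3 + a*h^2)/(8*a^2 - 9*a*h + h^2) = a*(-6*a^2*h - 6*a^2 - a*h^2 - a*h + h^3 + h^2)/(8*a^2 - 9*a*h + h^2)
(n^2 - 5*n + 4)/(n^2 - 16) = (n - 1)/(n + 4)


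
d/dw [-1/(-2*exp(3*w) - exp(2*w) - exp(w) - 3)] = (-6*exp(2*w) - 2*exp(w) - 1)*exp(w)/(2*exp(3*w) + exp(2*w) + exp(w) + 3)^2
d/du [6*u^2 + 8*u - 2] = 12*u + 8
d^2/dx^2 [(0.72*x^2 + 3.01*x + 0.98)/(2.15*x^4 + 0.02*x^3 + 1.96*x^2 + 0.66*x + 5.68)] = (19.9692*x^8 + 167.15046*x^7 + 86.604296*x^6 + 65.116104*x^5 - 161.659908*x^4 - 708.946168*x^3 - 173.143824*x^2 - 194.119968*x + 2.923568)/(9.938375*x^12 + 0.27735*x^11 + 27.18288*x^10 + 9.658238*x^9 + 103.718352*x^8 + 18.384168*x^7 + 154.114324*x^6 + 57.32796*x^5 + 276.564528*x^4 + 46.309128*x^3 + 197.125536*x^2 + 63.879552*x + 183.250432)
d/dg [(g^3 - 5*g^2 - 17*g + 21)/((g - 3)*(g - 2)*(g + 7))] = (7*g^4 - 24*g^3 + 242*g^2 - 504*g - 105)/(g^6 + 4*g^5 - 54*g^4 - 32*g^3 + 1009*g^2 - 2436*g + 1764)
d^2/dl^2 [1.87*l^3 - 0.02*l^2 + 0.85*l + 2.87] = 11.22*l - 0.04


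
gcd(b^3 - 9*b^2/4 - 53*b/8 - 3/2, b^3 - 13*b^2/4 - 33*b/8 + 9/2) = b^2 - 5*b/2 - 6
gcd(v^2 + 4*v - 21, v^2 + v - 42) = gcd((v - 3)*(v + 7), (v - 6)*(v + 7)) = v + 7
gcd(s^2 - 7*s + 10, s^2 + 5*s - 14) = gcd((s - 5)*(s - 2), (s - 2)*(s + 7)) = s - 2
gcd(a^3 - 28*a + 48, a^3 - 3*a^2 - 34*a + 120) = a^2 + 2*a - 24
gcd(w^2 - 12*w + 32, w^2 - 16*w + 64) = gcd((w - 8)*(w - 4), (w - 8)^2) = w - 8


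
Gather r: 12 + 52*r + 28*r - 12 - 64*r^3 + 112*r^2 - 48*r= -64*r^3 + 112*r^2 + 32*r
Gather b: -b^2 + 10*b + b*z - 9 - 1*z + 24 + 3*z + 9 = -b^2 + b*(z + 10) + 2*z + 24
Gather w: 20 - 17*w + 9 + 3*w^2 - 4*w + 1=3*w^2 - 21*w + 30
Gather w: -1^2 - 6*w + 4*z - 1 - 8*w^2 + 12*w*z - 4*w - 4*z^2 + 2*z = -8*w^2 + w*(12*z - 10) - 4*z^2 + 6*z - 2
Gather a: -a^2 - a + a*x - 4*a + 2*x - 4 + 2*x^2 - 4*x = -a^2 + a*(x - 5) + 2*x^2 - 2*x - 4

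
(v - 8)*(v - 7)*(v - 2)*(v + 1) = v^4 - 16*v^3 + 69*v^2 - 26*v - 112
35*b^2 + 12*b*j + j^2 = (5*b + j)*(7*b + j)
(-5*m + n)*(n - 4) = -5*m*n + 20*m + n^2 - 4*n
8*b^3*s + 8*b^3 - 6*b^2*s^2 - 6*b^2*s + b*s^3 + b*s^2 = (-4*b + s)*(-2*b + s)*(b*s + b)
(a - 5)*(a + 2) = a^2 - 3*a - 10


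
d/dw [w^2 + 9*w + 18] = 2*w + 9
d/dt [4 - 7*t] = -7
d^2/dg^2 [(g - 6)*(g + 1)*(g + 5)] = 6*g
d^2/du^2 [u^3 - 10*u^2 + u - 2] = 6*u - 20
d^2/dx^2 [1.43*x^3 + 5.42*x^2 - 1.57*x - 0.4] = 8.58*x + 10.84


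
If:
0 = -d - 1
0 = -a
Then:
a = 0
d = -1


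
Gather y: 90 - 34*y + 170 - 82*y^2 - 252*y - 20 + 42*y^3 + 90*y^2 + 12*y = 42*y^3 + 8*y^2 - 274*y + 240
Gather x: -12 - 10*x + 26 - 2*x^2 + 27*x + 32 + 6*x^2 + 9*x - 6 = 4*x^2 + 26*x + 40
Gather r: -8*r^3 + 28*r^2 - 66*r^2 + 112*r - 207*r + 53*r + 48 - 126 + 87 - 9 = -8*r^3 - 38*r^2 - 42*r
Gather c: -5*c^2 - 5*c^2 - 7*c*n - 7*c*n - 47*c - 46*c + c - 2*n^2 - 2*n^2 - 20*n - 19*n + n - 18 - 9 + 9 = -10*c^2 + c*(-14*n - 92) - 4*n^2 - 38*n - 18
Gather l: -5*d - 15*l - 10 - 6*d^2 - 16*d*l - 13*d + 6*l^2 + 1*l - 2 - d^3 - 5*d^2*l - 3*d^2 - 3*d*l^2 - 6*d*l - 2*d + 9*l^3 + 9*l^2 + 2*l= -d^3 - 9*d^2 - 20*d + 9*l^3 + l^2*(15 - 3*d) + l*(-5*d^2 - 22*d - 12) - 12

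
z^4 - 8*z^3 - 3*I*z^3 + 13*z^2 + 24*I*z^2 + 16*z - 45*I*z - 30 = (z - 5)*(z - 3)*(z - 2*I)*(z - I)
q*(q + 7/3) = q^2 + 7*q/3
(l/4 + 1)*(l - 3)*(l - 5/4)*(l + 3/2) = l^4/4 + 5*l^3/16 - 109*l^2/32 - 39*l/32 + 45/8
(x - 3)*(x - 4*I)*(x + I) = x^3 - 3*x^2 - 3*I*x^2 + 4*x + 9*I*x - 12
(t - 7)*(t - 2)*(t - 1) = t^3 - 10*t^2 + 23*t - 14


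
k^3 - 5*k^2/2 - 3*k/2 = k*(k - 3)*(k + 1/2)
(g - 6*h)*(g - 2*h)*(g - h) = g^3 - 9*g^2*h + 20*g*h^2 - 12*h^3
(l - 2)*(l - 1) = l^2 - 3*l + 2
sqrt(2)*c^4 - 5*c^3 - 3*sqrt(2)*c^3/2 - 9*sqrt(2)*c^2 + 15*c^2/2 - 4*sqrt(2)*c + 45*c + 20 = (c - 4)*(c + 2)*(c - 5*sqrt(2)/2)*(sqrt(2)*c + sqrt(2)/2)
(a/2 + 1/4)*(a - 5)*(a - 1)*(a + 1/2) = a^4/2 - 5*a^3/2 - 3*a^2/8 + 7*a/4 + 5/8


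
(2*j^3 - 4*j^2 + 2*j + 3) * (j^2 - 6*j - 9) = 2*j^5 - 16*j^4 + 8*j^3 + 27*j^2 - 36*j - 27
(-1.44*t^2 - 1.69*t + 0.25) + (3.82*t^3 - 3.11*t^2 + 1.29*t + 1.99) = 3.82*t^3 - 4.55*t^2 - 0.4*t + 2.24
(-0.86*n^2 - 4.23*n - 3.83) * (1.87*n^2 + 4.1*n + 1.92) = -1.6082*n^4 - 11.4361*n^3 - 26.1563*n^2 - 23.8246*n - 7.3536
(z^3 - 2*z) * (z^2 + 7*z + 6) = z^5 + 7*z^4 + 4*z^3 - 14*z^2 - 12*z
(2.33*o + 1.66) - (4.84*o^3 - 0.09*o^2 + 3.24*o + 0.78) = -4.84*o^3 + 0.09*o^2 - 0.91*o + 0.88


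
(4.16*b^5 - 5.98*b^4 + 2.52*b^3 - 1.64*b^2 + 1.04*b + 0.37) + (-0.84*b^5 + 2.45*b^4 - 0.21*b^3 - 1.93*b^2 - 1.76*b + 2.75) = 3.32*b^5 - 3.53*b^4 + 2.31*b^3 - 3.57*b^2 - 0.72*b + 3.12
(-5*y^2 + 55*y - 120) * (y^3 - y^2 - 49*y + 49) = -5*y^5 + 60*y^4 + 70*y^3 - 2820*y^2 + 8575*y - 5880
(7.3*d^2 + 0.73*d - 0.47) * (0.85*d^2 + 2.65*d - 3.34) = 6.205*d^4 + 19.9655*d^3 - 22.847*d^2 - 3.6837*d + 1.5698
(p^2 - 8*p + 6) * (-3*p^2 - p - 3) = -3*p^4 + 23*p^3 - 13*p^2 + 18*p - 18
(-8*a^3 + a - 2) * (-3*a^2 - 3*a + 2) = 24*a^5 + 24*a^4 - 19*a^3 + 3*a^2 + 8*a - 4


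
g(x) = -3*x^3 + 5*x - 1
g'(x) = 5 - 9*x^2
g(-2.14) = 17.70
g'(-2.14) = -36.22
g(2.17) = -20.80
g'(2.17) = -37.38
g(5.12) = -378.05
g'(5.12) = -230.93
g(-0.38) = -2.74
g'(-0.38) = 3.70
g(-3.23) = 83.94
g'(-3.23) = -88.90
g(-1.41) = 0.36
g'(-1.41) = -12.89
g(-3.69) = 131.28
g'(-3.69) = -117.54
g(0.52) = 1.18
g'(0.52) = 2.57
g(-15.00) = 10049.00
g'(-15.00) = -2020.00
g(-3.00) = 65.00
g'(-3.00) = -76.00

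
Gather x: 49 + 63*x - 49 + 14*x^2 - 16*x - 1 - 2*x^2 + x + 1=12*x^2 + 48*x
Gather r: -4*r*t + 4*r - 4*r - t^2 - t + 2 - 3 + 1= -4*r*t - t^2 - t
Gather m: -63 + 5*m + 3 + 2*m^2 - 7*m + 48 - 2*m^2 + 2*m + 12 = 0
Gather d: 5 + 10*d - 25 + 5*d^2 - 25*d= 5*d^2 - 15*d - 20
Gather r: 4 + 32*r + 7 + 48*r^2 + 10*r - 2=48*r^2 + 42*r + 9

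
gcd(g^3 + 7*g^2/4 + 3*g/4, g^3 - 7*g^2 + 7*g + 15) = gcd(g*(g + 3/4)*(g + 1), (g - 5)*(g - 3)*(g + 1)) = g + 1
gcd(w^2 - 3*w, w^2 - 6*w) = w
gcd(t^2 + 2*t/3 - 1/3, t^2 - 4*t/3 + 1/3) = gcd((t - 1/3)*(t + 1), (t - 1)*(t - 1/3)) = t - 1/3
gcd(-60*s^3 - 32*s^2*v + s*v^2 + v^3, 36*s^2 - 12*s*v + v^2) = 6*s - v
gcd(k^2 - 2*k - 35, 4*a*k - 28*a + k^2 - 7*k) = k - 7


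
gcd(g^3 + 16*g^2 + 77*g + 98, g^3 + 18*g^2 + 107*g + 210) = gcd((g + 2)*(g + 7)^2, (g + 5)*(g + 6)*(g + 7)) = g + 7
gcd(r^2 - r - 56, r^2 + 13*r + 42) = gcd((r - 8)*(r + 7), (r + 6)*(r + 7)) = r + 7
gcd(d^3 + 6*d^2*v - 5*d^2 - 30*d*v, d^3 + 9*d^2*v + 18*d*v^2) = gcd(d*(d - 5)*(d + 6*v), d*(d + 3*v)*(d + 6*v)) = d^2 + 6*d*v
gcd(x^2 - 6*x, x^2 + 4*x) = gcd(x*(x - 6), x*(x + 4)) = x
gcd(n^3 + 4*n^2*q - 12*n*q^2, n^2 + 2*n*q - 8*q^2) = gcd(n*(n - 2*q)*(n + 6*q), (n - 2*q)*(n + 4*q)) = -n + 2*q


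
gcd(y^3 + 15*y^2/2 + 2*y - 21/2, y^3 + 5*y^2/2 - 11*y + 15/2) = y - 1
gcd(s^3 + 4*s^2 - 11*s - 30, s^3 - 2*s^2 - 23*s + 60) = s^2 + 2*s - 15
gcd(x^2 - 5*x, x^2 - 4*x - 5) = x - 5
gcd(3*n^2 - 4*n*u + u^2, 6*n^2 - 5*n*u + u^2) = -3*n + u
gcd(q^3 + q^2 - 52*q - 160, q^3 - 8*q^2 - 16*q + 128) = q^2 - 4*q - 32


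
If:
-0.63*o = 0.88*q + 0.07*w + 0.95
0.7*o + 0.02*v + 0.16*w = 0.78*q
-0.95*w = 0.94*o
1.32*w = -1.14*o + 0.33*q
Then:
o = -8.07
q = 4.06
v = 376.77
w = 7.98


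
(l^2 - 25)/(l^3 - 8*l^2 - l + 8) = (l^2 - 25)/(l^3 - 8*l^2 - l + 8)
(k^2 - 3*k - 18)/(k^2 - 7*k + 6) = (k + 3)/(k - 1)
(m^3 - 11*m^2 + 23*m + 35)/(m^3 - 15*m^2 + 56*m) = (m^2 - 4*m - 5)/(m*(m - 8))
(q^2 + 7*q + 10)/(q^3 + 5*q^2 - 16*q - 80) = (q + 2)/(q^2 - 16)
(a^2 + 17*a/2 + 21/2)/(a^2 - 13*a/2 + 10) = (2*a^2 + 17*a + 21)/(2*a^2 - 13*a + 20)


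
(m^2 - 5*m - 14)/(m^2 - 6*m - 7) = (m + 2)/(m + 1)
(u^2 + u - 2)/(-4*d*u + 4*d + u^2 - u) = (u + 2)/(-4*d + u)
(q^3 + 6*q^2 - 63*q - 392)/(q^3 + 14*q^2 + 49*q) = (q - 8)/q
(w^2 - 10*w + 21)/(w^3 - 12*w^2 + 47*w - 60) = (w - 7)/(w^2 - 9*w + 20)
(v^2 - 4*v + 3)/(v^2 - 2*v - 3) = (v - 1)/(v + 1)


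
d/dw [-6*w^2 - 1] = -12*w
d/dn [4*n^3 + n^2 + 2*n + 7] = 12*n^2 + 2*n + 2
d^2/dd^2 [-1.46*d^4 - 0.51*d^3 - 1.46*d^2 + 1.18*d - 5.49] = -17.52*d^2 - 3.06*d - 2.92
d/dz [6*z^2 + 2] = 12*z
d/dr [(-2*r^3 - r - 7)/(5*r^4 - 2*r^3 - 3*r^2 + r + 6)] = (10*r^6 + 21*r^4 + 132*r^3 - 81*r^2 - 42*r + 1)/(25*r^8 - 20*r^7 - 26*r^6 + 22*r^5 + 65*r^4 - 30*r^3 - 35*r^2 + 12*r + 36)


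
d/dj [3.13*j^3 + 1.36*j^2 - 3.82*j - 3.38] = 9.39*j^2 + 2.72*j - 3.82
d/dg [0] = 0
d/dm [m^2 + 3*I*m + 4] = 2*m + 3*I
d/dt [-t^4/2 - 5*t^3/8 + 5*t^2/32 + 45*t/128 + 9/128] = -2*t^3 - 15*t^2/8 + 5*t/16 + 45/128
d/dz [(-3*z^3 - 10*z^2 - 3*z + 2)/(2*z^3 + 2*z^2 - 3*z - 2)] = 2*(7*z^4 + 15*z^3 + 21*z^2 + 16*z + 6)/(4*z^6 + 8*z^5 - 8*z^4 - 20*z^3 + z^2 + 12*z + 4)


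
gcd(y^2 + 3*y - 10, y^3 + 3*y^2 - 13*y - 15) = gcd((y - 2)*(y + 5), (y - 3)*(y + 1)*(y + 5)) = y + 5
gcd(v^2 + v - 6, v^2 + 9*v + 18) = v + 3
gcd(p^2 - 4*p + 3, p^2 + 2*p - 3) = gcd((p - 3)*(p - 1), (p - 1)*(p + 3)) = p - 1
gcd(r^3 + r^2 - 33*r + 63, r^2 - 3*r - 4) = 1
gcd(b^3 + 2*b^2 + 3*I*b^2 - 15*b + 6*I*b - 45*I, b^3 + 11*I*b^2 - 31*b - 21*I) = b + 3*I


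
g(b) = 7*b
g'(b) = 7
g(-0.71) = -4.97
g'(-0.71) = 7.00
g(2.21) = 15.47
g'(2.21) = 7.00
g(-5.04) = -35.28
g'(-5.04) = 7.00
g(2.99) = 20.93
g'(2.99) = 7.00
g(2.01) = 14.07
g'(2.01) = 7.00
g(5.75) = 40.25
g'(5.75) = 7.00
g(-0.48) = -3.36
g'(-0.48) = 7.00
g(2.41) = 16.87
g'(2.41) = 7.00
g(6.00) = 42.00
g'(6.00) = 7.00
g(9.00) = 63.00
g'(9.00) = 7.00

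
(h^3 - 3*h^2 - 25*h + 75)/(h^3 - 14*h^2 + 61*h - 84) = (h^2 - 25)/(h^2 - 11*h + 28)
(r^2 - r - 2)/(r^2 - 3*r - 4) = (r - 2)/(r - 4)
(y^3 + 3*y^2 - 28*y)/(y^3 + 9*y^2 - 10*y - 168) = y/(y + 6)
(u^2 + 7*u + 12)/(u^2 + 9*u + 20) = (u + 3)/(u + 5)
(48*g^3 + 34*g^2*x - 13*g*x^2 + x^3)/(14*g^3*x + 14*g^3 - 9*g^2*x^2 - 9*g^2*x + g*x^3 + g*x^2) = (48*g^3 + 34*g^2*x - 13*g*x^2 + x^3)/(g*(14*g^2*x + 14*g^2 - 9*g*x^2 - 9*g*x + x^3 + x^2))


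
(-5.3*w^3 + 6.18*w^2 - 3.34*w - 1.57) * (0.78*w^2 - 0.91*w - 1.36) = -4.134*w^5 + 9.6434*w^4 - 1.021*w^3 - 6.59*w^2 + 5.9711*w + 2.1352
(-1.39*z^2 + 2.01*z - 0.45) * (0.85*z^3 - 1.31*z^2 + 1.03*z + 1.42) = -1.1815*z^5 + 3.5294*z^4 - 4.4473*z^3 + 0.686*z^2 + 2.3907*z - 0.639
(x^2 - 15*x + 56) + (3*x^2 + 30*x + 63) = 4*x^2 + 15*x + 119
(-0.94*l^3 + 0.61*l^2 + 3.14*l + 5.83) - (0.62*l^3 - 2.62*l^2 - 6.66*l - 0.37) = -1.56*l^3 + 3.23*l^2 + 9.8*l + 6.2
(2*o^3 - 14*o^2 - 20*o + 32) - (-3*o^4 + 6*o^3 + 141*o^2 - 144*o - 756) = 3*o^4 - 4*o^3 - 155*o^2 + 124*o + 788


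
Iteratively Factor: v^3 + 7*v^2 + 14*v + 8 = (v + 2)*(v^2 + 5*v + 4) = (v + 2)*(v + 4)*(v + 1)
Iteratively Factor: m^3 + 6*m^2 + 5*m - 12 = (m + 3)*(m^2 + 3*m - 4) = (m + 3)*(m + 4)*(m - 1)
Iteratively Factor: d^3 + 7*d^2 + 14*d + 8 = (d + 4)*(d^2 + 3*d + 2) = (d + 2)*(d + 4)*(d + 1)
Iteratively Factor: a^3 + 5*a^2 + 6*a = (a)*(a^2 + 5*a + 6) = a*(a + 3)*(a + 2)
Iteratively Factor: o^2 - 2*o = (o - 2)*(o)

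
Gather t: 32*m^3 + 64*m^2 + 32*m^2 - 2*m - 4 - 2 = 32*m^3 + 96*m^2 - 2*m - 6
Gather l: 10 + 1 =11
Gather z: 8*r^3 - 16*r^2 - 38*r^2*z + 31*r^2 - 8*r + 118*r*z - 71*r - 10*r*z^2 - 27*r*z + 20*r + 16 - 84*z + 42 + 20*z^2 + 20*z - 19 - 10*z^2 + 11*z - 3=8*r^3 + 15*r^2 - 59*r + z^2*(10 - 10*r) + z*(-38*r^2 + 91*r - 53) + 36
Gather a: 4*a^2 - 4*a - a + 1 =4*a^2 - 5*a + 1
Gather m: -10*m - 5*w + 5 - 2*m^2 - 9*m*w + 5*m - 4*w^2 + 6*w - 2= -2*m^2 + m*(-9*w - 5) - 4*w^2 + w + 3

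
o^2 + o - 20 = (o - 4)*(o + 5)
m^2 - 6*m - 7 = (m - 7)*(m + 1)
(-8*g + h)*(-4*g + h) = 32*g^2 - 12*g*h + h^2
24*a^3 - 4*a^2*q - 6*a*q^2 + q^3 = (-6*a + q)*(-2*a + q)*(2*a + q)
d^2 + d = d*(d + 1)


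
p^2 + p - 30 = (p - 5)*(p + 6)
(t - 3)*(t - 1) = t^2 - 4*t + 3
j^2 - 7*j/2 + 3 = (j - 2)*(j - 3/2)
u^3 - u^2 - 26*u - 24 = (u - 6)*(u + 1)*(u + 4)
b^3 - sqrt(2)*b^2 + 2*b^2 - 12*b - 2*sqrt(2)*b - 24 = (b + 2)*(b - 3*sqrt(2))*(b + 2*sqrt(2))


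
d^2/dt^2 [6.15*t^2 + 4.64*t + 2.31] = 12.3000000000000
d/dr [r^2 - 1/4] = 2*r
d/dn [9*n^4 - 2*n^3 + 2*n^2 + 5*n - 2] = 36*n^3 - 6*n^2 + 4*n + 5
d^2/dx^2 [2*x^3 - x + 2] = 12*x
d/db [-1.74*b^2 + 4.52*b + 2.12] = 4.52 - 3.48*b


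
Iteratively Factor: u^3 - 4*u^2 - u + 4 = (u - 1)*(u^2 - 3*u - 4) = (u - 4)*(u - 1)*(u + 1)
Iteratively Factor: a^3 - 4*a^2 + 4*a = (a - 2)*(a^2 - 2*a) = a*(a - 2)*(a - 2)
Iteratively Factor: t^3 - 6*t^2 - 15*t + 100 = (t - 5)*(t^2 - t - 20) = (t - 5)*(t + 4)*(t - 5)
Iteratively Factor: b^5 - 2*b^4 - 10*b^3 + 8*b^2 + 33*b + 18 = (b + 1)*(b^4 - 3*b^3 - 7*b^2 + 15*b + 18) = (b - 3)*(b + 1)*(b^3 - 7*b - 6) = (b - 3)^2*(b + 1)*(b^2 + 3*b + 2) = (b - 3)^2*(b + 1)^2*(b + 2)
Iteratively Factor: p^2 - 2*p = (p)*(p - 2)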